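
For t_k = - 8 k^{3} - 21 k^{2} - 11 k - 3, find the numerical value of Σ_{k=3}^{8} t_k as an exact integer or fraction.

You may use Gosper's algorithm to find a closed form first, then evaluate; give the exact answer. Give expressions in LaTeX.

Step 1: r(k) = (8*k**3 + 45*k**2 + 77*k + 43)/(8*k**3 + 21*k**2 + 11*k + 3).
Normal form (A,B,C) = (1, 1, k**3 + 21*k**2/8 + 11*k/8 + 3/8).
Solve (1)·f(k+1) − (1)·f(k) = k**3 + 21*k**2/8 + 11*k/8 + 3/8.
Degrees (0,0,3) ⇒ d ≤ 4.
A polynomial solution: f(k) = k*(2*k**3 + 3*k**2 - 3*k + 1)/8.
R(k) = B(k−1)·f(k)/C(k) = k*(2*k**3 + 3*k**2 - 3*k + 1)/(8*k**3 + 21*k**2 + 11*k + 3); s_k = R·t_k = k*(-2*k**3 - 3*k**2 + 3*k - 1).
Check: Δs_k = -8*k**3 - 21*k**2 - 11*k - 3. ✓
Evaluate s at k=9 and k=3: -15075 and -219; difference -14856.

Σ = -14856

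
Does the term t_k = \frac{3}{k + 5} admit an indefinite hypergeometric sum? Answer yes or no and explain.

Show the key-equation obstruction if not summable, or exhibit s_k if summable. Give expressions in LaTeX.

No — t_k has no hypergeometric antidifference.

The ratio is (k + 5)/(k + 6).
So A=k + 5 and B=k + 6, with C=1.
f must satisfy (k + 5)·f(k+1) − (k + 5)·f(k) = 1.
deg f ≤ 0 (via 1,1,0).
Generic f = c0 gives residual -1; -1 = 0 cannot hold, so t_k is not Gosper-summable.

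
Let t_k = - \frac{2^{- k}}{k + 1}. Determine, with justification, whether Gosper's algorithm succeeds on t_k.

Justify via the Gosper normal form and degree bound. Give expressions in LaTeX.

Ratio r(k) = (k + 1)/(2*(k + 2)).
Gosper form: A/B · C(k+1)/C(k) with A=k/2 + 1/2, B=k + 2, C=1.
Key eq: (k/2 + 1/2)·f(k+1) = (k + 1)·f(k) + (1).
From deg A=1, deg B=1, deg C=0: d=-1.
Bound -1 < 0, so the key equation has no polynomial solution.

No. Not Gosper-summable.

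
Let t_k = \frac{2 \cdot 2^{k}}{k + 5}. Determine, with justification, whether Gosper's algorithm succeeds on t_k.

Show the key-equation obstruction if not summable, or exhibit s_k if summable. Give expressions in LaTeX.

Ratio r(k) = 2*(k + 5)/(k + 6).
Gosper form: A/B · C(k+1)/C(k) with A=2*k + 10, B=k + 6, C=1.
Need (2*k + 10)·f(k+1) − (k + 5)·f(k) = 1.
Bound: deg f ≤ -1.
d = -1 < 0 ⇒ no nonzero polynomial f; not summable.

No. Not Gosper-summable.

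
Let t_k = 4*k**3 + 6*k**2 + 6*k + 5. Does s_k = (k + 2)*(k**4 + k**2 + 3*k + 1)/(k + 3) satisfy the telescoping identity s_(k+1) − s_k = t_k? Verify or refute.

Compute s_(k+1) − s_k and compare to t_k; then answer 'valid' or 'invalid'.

Invalid: residual (-3*k**4 - 18*k**3 - 23*k**2 - 20*k - 14)/(k**2 + 7*k + 12) ≠ 0.

s_(k+1) = (k + 3)*(3*k + (k + 1)**4 + (k + 1)**2 + 4)/(k + 4)
s_(k+1) − s_k = (4*k**5 + 31*k**4 + 78*k**3 + 96*k**2 + 87*k + 46)/(k**2 + 7*k + 12)
(s_(k+1) − s_k) − t_k = (-3*k**4 - 18*k**3 - 23*k**2 - 20*k - 14)/(k**2 + 7*k + 12)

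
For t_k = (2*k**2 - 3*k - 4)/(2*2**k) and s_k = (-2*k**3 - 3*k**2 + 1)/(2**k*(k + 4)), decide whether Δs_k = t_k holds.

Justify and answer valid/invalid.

Invalid: residual 3*(-2*k**3 - 9*k**2 + 14*k + 18)/(2*2**k*(k**2 + 9*k + 20)) ≠ 0.

s_(k+1) = (-2*(k + 1)**3 - 3*(k + 1)**2 + 1)/(2*2**k*(k + 5))
s_(k+1) − s_k = (2*k**4 + 9*k**3 - 18*k**2 - 54*k - 26)/(2*2**k*(k**2 + 9*k + 20))
(s_(k+1) − s_k) − t_k = 3*(-2*k**3 - 9*k**2 + 14*k + 18)/(2*2**k*(k**2 + 9*k + 20))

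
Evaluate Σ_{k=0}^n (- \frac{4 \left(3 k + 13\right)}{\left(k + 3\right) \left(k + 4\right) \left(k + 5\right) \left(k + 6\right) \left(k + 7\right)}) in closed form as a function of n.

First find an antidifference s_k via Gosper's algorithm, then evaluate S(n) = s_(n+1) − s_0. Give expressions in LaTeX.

S(n) = \frac{2 \left(- n^{3} - 17 n^{2} - 94 n - 78\right)}{45 \left(n^{3} + 17 n^{2} + 94 n + 168\right)}

Compute t_(k+1)/t_k: get (k + 3)*(3*k + 16)/((k + 8)*(3*k + 13)).
Gosper form: A/B · C(k+1)/C(k) with A=k + 3, B=k + 8, C=k + 13/3.
f must satisfy (k + 3)·f(k+1) − (k + 7)·f(k) = k + 13/3.
Degrees (1,1,1) ⇒ d ≤ 4.
A polynomial solution: f(k) = k*(k + 4)*(k**2 + 14*k + 63)/270.
So s_k = (B(k−1)f/C)·t_k = (k*(k + 4)*(k + 7)*(k**2 + 14*k + 63)/(90*(3*k + 13)))·t_k = 2*k*(-k**2 - 14*k - 63)/(45*(k**3 + 14*k**2 + 63*k + 90)).
Check: Δs_k = 4*(-3*k - 13)/(k**5 + 25*k**4 + 245*k**3 + 1175*k**2 + 2754*k + 2520). ✓
s_(n+1) = 2*(-n**3 - 17*n**2 - 94*n - 78)/(45*(n**3 + 17*n**2 + 94*n + 168)) and s_(0) = 0, so S(n) = 2*(-n**3 - 17*n**2 - 94*n - 78)/(45*(n**3 + 17*n**2 + 94*n + 168)).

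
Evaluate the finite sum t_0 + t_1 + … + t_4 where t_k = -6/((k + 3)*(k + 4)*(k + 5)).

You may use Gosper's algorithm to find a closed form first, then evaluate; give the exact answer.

Σ = -5/24

t_(k+1)/t_k = (k + 3)/(k + 6).
So A=k + 3 and B=k + 6, with C=1.
f must satisfy (k + 3)·f(k+1) − (k + 5)·f(k) = 1.
Bound: deg f ≤ 2.
Match coefficients ⇒ f(k) = k*(k + 7)/24.
So s_k = (B(k−1)f/C)·t_k = (k*(k + 5)*(k + 7)/24)·t_k = k*(-k - 7)/(4*(k + 3)*(k + 4)).
Verify: -6/(k**3 + 12*k**2 + 47*k + 60) matches t_k.
Sum = s_(5) − s_(0); s_(5) = -5/24, s_(0) = 0 ⇒ -5/24.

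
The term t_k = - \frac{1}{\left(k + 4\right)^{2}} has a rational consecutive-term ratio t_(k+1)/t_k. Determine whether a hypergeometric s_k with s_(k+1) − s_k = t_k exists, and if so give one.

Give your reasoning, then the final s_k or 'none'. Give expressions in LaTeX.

none (Gosper's algorithm certifies no s_k)

r(k) = (k + 4)**2/(k + 5)**2 after simplifying.
Take A(k)=k**2 + 8*k + 16, B(k)=k**2 + 10*k + 25, C(k)=1.
Set up (k**2 + 8*k + 16)·f(k+1) − (k**2 + 8*k + 16)·f(k) − (1) = 0.
Degrees (2,2,0) ⇒ d ≤ 0.
Put f(k) = c0: A·f(k+1) − B(k−1)·f(k) − C = -1; need -1 = 0 — inconsistent ⇒ no f, not summable.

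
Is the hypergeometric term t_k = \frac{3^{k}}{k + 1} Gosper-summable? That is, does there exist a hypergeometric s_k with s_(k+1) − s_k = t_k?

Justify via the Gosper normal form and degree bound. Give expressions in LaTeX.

The ratio is 3*(k + 1)/(k + 2).
So A=3*k + 3 and B=k + 2, with C=1.
f must satisfy (3*k + 3)·f(k+1) − (k + 1)·f(k) = 1.
From deg A=1, deg B=1, deg C=0: d=-1.
Bound -1 < 0, so the key equation has no polynomial solution.

No — key equation has no polynomial f.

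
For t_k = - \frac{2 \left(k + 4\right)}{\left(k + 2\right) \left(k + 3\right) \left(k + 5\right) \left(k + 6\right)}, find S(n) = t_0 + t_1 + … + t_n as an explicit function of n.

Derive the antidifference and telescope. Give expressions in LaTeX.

S(n) = \frac{- n^{2} - 9 n - 8}{10 \left(n^{2} + 9 n + 18\right)}

Compute t_(k+1)/t_k: get (k + 2)*(k + 5)**2/((k + 4)**2*(k + 7)).
A = k + 2, B = k + 7, C = k**2 + 8*k + 16.
Need (k + 2)·f(k+1) − (k + 6)·f(k) = k**2 + 8*k + 16.
d = 4 from the (1,1,2) case.
Solving with deg f ≤ 4: f(k) = k*(k + 3)*(k + 4)*(k + 7)/20.
So s_k = (B(k−1)f/C)·t_k = (k*(k + 3)*(k + 6)*(k + 7)/(20*(k + 4)))·t_k = k*(-k - 7)/(10*(k**2 + 7*k + 10)).
Δs = 2*(-k - 4)/(k**4 + 16*k**3 + 91*k**2 + 216*k + 180), as required.
Telescope: S(n) = s_(n+1) − s_(0) = (-n**2 - 9*n - 8)/(10*(n**2 + 9*n + 18)) − (0) = (-n**2 - 9*n - 8)/(10*(n**2 + 9*n + 18)).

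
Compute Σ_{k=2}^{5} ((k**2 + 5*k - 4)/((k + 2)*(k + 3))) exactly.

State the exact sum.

Σ = 11/4

Step 1: r(k) = (k + 2)*(5*k + (k + 1)**2 + 1)/((k + 4)*(k**2 + 5*k - 4)).
So A=k + 2 and B=k + 4, with C=k**2 + 5*k - 4.
Solve (k + 2)·f(k+1) − (k + 3)·f(k) = k**2 + 5*k - 4.
d = 2 from the (1,1,2) case.
Match coefficients ⇒ f(k) = k*(k - 3).
Then R = B(k−1)f/C = k*(k - 3)*(k + 3)/(k**2 + 5*k - 4), so s_k = R(k)·t_k = k*(k - 3)/(k + 2).
Δs = (k**2 + 5*k - 4)/(k**2 + 5*k + 6), as required.
Σ_(k=2)^(5) t_k = s_(6) − s_(2) = 9/4 − (-1/2) = 11/4.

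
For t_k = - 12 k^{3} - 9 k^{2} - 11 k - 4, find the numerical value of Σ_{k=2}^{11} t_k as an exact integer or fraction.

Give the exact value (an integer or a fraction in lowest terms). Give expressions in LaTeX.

Σ = -57560

The ratio is (12*k**3 + 45*k**2 + 65*k + 36)/(12*k**3 + 9*k**2 + 11*k + 4).
So A=1 and B=1, with C=k**3 + 3*k**2/4 + 11*k/12 + 1/3.
f must satisfy (1)·f(k+1) − (1)·f(k) = k**3 + 3*k**2/4 + 11*k/12 + 1/3.
d = 4 from the (0,0,3) case.
Solve for f: f(k) = k**2*(3*k**2 - 3*k + 4)/12 (degree 4 ≤ 4).
R(k) = B(k−1)·f(k)/C(k) = k**2*(3*k**2 - 3*k + 4)/(12*k**3 + 9*k**2 + 11*k + 4); s_k = R·t_k = k**2*(-3*k**2 + 3*k - 4).
s_(k+1) − s_k = -12*k**3 - 9*k**2 - 11*k - 4 = t_k.
Σ_(k=2)^(11) t_k = s_(12) − s_(2) = -57600 − (-40) = -57560.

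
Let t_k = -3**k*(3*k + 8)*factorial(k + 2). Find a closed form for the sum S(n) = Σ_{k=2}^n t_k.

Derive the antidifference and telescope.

Step 1: r(k) = 3*(k + 3)*(3*k + 11)/(3*k + 8).
A = 3*k + 9, B = 1, C = k + 8/3.
Need (3*k + 9)·f(k+1) − (1)·f(k) = k + 8/3.
Degrees (1,0,1) ⇒ d ≤ 0.
Match coefficients ⇒ f(k) = 1/3.
R(k) = B(k−1)·f(k)/C(k) = 1/(3*k + 8); s_k = R·t_k = -3**k*factorial(k + 2).
s_(k+1) − s_k = -3**k*(3*k + 8)*factorial(k + 2) = t_k.
Σ_(k=2)^n t_k = s_(n+1) − s_(2) = (-3**(n + 1)*factorial(n + 3)) − (-216), i.e. -3*3**n*factorial(n + 3) + 216.

S(n) = -3*3**n*factorial(n + 3) + 216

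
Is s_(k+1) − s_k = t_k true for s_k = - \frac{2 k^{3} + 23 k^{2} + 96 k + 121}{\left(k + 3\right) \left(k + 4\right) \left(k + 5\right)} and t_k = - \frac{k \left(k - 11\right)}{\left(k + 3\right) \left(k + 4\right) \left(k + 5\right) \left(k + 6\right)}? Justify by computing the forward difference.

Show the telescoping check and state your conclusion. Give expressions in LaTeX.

s_(k+1) = (-96*k - 2*(k + 1)**3 - 23*(k + 1)**2 - 217)/((k + 4)*(k + 5)*(k + 6))
s_(k+1) − s_k = k*(11 - k)/(k**4 + 18*k**3 + 119*k**2 + 342*k + 360)
(s_(k+1) − s_k) − t_k = 0

Valid: the claim telescopes to t_k.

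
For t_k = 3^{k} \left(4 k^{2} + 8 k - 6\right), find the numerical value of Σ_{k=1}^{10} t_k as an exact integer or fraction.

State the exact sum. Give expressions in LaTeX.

Compute t_(k+1)/t_k: get 3*(2*k**2 + 8*k + 3)/(2*k**2 + 4*k - 3).
Normal form (A,B,C) = (3, 1, k**2 + 2*k - 3/2).
Set up (3)·f(k+1) − (1)·f(k) − (k**2 + 2*k - 3/2) = 0.
Bound: deg f ≤ 2.
A polynomial solution: f(k) = (2*k**2 - 2*k - 3)/4.
R(k) = B(k−1)·f(k)/C(k) = (2*k**2 - 2*k - 3)/(2*(2*k**2 + 4*k - 3)); s_k = R·t_k = 3**k*(2*k**2 - 2*k - 3).
Δs = 3**k*(4*k**2 + 8*k - 6), as required.
Telescoping: Σ = s_(11) − s_(1) = 38440899 − (-9) = 38440908.

Σ = 38440908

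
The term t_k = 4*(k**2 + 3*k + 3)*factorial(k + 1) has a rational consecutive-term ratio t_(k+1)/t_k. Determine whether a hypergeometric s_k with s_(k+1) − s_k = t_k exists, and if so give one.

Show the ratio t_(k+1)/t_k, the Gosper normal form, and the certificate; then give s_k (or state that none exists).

Step 1: r(k) = (k + 2)*(3*k + (k + 1)**2 + 6)/(k**2 + 3*k + 3).
Take A(k)=k + 2, B(k)=1, C(k)=k**2 + 3*k + 3.
Set up (k + 2)·f(k+1) − (1)·f(k) − (k**2 + 3*k + 3) = 0.
deg f ≤ 1 (via 1,0,2).
Solving with deg f ≤ 1: f(k) = k + 1.
R(k) = B(k−1)·f(k)/C(k) = (k + 1)/(k**2 + 3*k + 3); s_k = R·t_k = 4*(k + 1)*factorial(k + 1).
Δs = 4*(k**2 + 3*k + 3)*factorial(k + 1), as required.

s_k = 4*(k + 1)*factorial(k + 1)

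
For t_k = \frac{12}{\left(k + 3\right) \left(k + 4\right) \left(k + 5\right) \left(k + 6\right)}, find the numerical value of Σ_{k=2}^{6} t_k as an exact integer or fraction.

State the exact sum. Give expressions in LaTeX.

Σ = 37/2310

Ratio r(k) = (k + 3)/(k + 7).
Factor: A=k + 3; B=k + 7; C=1.
Need (k + 3)·f(k+1) − (k + 6)·f(k) = 1.
Bound: deg f ≤ 3.
Solve for f: f(k) = k*(k**2 + 12*k + 47)/180 (degree 3 ≤ 3).
Certificate R = B(k−1)f/C = k*(k + 6)*(k**2 + 12*k + 47)/180 gives s_k = k*(k**2 + 12*k + 47)/(15*(k + 3)*(k + 4)*(k + 5)).
Δs = 12/(k**4 + 18*k**3 + 119*k**2 + 342*k + 360), as required.
Sum = s_(7) − s_(2); s_(7) = 7/110, s_(2) = 1/21 ⇒ 37/2310.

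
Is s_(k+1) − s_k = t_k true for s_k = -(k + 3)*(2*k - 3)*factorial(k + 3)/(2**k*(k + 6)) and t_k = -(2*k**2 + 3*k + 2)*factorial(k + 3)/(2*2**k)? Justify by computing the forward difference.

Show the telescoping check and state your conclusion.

Invalid: residual 3*(2*k**3 + 15*k**2 + 16*k + 18)*factorial(k + 3)/(2*2**k*(k + 6)*(k + 7)) ≠ 0.

s_(k+1) = -(k + 4)*(2*k - 1)*factorial(k + 4)/(2*2**k*(k + 7))
s_(k+1) − s_k = -(2*k**4 + 23*k**3 + 80*k**2 + 104*k + 30)*factorial(k + 3)/(2*2**k*(k + 6)*(k + 7))
(s_(k+1) − s_k) − t_k = 3*(2*k**3 + 15*k**2 + 16*k + 18)*factorial(k + 3)/(2*2**k*(k + 6)*(k + 7))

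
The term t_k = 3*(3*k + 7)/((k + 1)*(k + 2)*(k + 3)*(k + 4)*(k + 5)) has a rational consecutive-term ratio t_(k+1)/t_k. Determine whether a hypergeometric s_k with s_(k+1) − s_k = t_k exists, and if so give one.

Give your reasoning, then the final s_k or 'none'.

t_(k+1)/t_k = (k + 1)*(3*k + 10)/((k + 6)*(3*k + 7)).
Take A(k)=k + 1, B(k)=k + 6, C(k)=k + 7/3.
f must satisfy (k + 1)·f(k+1) − (k + 5)·f(k) = k + 7/3.
Degrees (1,1,1) ⇒ d ≤ 4.
Coefficient equations give f(k) = k*(k + 2)*(k**2 + 8*k + 19)/36.
Get s_k = R·t_k = k*(k**2 + 8*k + 19)/(4*(k**3 + 8*k**2 + 19*k + 12)) with R(k) = B(k−1)f(k)/C(k) = k*(k + 2)*(k + 5)*(k**2 + 8*k + 19)/(12*(3*k + 7)).
Verify: 3*(3*k + 7)/(k**5 + 15*k**4 + 85*k**3 + 225*k**2 + 274*k + 120) matches t_k.

s_k = k*(k**2 + 8*k + 19)/(4*(k**3 + 8*k**2 + 19*k + 12))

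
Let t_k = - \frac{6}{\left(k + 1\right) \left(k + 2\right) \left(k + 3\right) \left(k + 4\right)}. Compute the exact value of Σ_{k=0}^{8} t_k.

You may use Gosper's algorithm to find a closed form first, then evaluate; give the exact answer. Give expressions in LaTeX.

Σ = -73/220

t_(k+1)/t_k = (k + 1)/(k + 5).
A = k + 1, B = k + 5, C = 1.
Set up (k + 1)·f(k+1) − (k + 4)·f(k) − (1) = 0.
From deg A=1, deg B=1, deg C=0: d=3.
Solve for f: f(k) = k*(k**2 + 6*k + 11)/18 (degree 3 ≤ 3).
Then R = B(k−1)f/C = k*(k + 4)*(k**2 + 6*k + 11)/18, so s_k = R(k)·t_k = k*(-k**2 - 6*k - 11)/(3*(k + 1)*(k + 2)*(k + 3)).
Δs = -6/(k**4 + 10*k**3 + 35*k**2 + 50*k + 24), as required.
Σ_(k=0)^(8) t_k = s_(9) − s_(0) = -73/220 − (0) = -73/220.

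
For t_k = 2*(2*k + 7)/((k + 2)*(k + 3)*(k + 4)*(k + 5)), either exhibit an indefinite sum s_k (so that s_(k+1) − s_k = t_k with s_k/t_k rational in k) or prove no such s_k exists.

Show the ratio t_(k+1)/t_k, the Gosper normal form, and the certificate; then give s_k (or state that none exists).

The ratio is (k + 2)*(2*k + 9)/((k + 6)*(2*k + 7)).
Factor: A=k + 2; B=k + 6; C=k + 7/2.
Solve (k + 2)·f(k+1) − (k + 5)·f(k) = k + 7/2.
Bound: deg f ≤ 3.
Coefficient equations give f(k) = k*(k + 3)*(k + 6)/16.
So s_k = (B(k−1)f/C)·t_k = (k*(k + 3)*(k + 5)*(k + 6)/(8*(2*k + 7)))·t_k = k*(k + 6)/(4*(k**2 + 6*k + 8)).
s_(k+1) − s_k = 2*(2*k + 7)/(k**4 + 14*k**3 + 71*k**2 + 154*k + 120) = t_k.

s_k = k*(k + 6)/(4*(k**2 + 6*k + 8))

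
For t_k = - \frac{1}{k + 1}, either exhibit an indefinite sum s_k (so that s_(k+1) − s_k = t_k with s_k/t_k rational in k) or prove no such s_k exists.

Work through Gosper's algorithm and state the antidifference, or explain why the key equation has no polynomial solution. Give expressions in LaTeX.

not Gosper-summable; s_k does not exist

The ratio is (k + 1)/(k + 2).
Take A(k)=k + 1, B(k)=k + 2, C(k)=1.
Solve (k + 1)·f(k+1) − (k + 1)·f(k) = 1.
Bound: deg f ≤ 0.
Generic f = c0 gives residual -1; -1 = 0 cannot hold, so t_k is not Gosper-summable.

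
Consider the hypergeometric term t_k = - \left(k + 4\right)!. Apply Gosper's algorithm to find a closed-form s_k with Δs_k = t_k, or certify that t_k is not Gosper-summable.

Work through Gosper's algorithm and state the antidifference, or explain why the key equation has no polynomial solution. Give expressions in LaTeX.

r(k) = k + 5 after simplifying.
Take A(k)=k + 5, B(k)=1, C(k)=1.
Set up (k + 5)·f(k+1) − (1)·f(k) − (1) = 0.
d = -1 from the (1,0,0) case.
Bound -1 < 0, so the key equation has no polynomial solution.

no hypergeometric antidifference exists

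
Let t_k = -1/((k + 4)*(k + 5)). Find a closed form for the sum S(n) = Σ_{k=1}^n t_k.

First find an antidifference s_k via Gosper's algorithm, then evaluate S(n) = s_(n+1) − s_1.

S(n) = -n/(5*n + 25)

Ratio r(k) = (k + 4)/(k + 6).
So A=k + 4 and B=k + 6, with C=1.
Need (k + 4)·f(k+1) − (k + 5)·f(k) = 1.
From deg A=1, deg B=1, deg C=0: d=1.
Coefficient equations give f(k) = k/4.
Then R = B(k−1)f/C = k*(k + 5)/4, so s_k = R(k)·t_k = -k/(4*k + 16).
Verify: -1/(k**2 + 9*k + 20) matches t_k.
s_(n+1) = (-n - 1)/(4*(n + 5)) and s_(1) = -1/20, so S(n) = -n/(5*n + 25).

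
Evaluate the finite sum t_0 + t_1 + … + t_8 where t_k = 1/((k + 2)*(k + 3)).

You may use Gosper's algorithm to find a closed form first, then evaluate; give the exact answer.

Compute t_(k+1)/t_k: get (k + 2)/(k + 4).
A = k + 2, B = k + 4, C = 1.
f must satisfy (k + 2)·f(k+1) − (k + 3)·f(k) = 1.
Bound: deg f ≤ 1.
Match coefficients ⇒ f(k) = k/2.
Get s_k = R·t_k = k/(2*(k + 2)) with R(k) = B(k−1)f(k)/C(k) = k*(k + 3)/2.
Verify: 1/(k**2 + 5*k + 6) matches t_k.
Telescoping: Σ = s_(9) − s_(0) = 9/22 − (0) = 9/22.

Σ = 9/22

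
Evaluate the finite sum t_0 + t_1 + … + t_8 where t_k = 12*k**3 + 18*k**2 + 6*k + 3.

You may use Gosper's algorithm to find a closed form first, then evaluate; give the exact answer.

Step 1: r(k) = (4*k**3 + 18*k**2 + 26*k + 13)/(4*k**3 + 6*k**2 + 2*k + 1).
Normal form (A,B,C) = (1, 1, k**3 + 3*k**2/2 + k/2 + 1/4).
Key eq: (1)·f(k+1) = (1)·f(k) + (k**3 + 3*k**2/2 + k/2 + 1/4).
deg f ≤ 4 (via 0,0,3).
Coefficient equations give f(k) = k*(k**3 - k + 1)/4.
So s_k = (B(k−1)f/C)·t_k = (k*(k**3 - k + 1)/(4*k**3 + 6*k**2 + 2*k + 1))·t_k = 3*k*(k**3 - k + 1).
Check: Δs_k = 12*k**3 + 18*k**2 + 6*k + 3. ✓
Σ_(k=0)^(8) t_k = s_(9) − s_(0) = 19467 − (0) = 19467.

Σ = 19467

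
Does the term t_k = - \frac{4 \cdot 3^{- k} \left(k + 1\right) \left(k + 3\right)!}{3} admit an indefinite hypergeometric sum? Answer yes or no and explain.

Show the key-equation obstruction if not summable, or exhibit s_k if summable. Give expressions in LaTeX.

r(k) = (k + 2)*(k + 4)/(3*(k + 1)) after simplifying.
A = k/3 + 4/3, B = 1, C = k + 1.
f must satisfy (k/3 + 4/3)·f(k+1) − (1)·f(k) = k + 1.
Bound: deg f ≤ 0.
Solving with deg f ≤ 0: f(k) = 3.
Certificate R = B(k−1)f/C = 3/(k + 1) gives s_k = -4*factorial(k + 3)/3**k.
Check: Δs_k = -4*(k + 1)*factorial(k + 3)/(3*3**k). ✓

Yes. s_k = - 4 \cdot 3^{- k} \left(k + 3\right)!.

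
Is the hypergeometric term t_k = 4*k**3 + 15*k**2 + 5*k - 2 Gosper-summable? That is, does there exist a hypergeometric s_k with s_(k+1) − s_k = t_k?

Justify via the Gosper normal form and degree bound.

Step 1: r(k) = (4*k**3 + 27*k**2 + 47*k + 22)/(4*k**3 + 15*k**2 + 5*k - 2).
Take A(k)=1, B(k)=1, C(k)=k**3 + 15*k**2/4 + 5*k/4 - 1/2.
f must satisfy (1)·f(k+1) − (1)·f(k) = k**3 + 15*k**2/4 + 5*k/4 - 1/2.
Degrees (0,0,3) ⇒ d ≤ 4.
A polynomial solution: f(k) = k*(k**3 + 3*k**2 - 4*k - 2)/4.
Get s_k = R·t_k = k*(k**3 + 3*k**2 - 4*k - 2) with R(k) = B(k−1)f(k)/C(k) = k*(k**3 + 3*k**2 - 4*k - 2)/(4*k**3 + 15*k**2 + 5*k - 2).
Δs = 4*k**3 + 15*k**2 + 5*k - 2, as required.

Yes. s_k = k*(k**3 + 3*k**2 - 4*k - 2).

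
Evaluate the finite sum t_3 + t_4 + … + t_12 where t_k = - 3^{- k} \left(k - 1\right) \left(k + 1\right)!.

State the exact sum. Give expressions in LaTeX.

t_(k+1)/t_k = k*(k + 2)/(3*(k - 1)).
So A=k/3 + 2/3 and B=1, with C=k - 1.
f must satisfy (k/3 + 2/3)·f(k+1) − (1)·f(k) = k - 1.
From deg A=1, deg B=0, deg C=1: d=0.
Coefficient equations give f(k) = 3.
Get s_k = R·t_k = -3**(1 - k)*factorial(k + 1) with R(k) = B(k−1)f(k)/C(k) = 3/(k - 1).
Check: Δs_k = -(k - 1)*factorial(k + 1)/3**k. ✓
Σ_(k=3)^(12) t_k = s_(13) − s_(3) = -358758400/2187 − (-8/3) = -358752568/2187.

Σ = -358752568/2187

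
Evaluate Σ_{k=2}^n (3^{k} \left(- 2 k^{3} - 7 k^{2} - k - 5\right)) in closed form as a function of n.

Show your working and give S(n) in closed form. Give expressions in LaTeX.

Ratio r(k) = 3*(2*k**3 + 13*k**2 + 21*k + 15)/(2*k**3 + 7*k**2 + k + 5).
Factor: A=3; B=1; C=k**3 + 7*k**2/2 + k/2 + 5/2.
f must satisfy (3)·f(k+1) − (1)·f(k) = k**3 + 7*k**2/2 + k/2 + 5/2.
Bound: deg f ≤ 3.
Solving with deg f ≤ 3: f(k) = (k**3 - k**2 - k + 4)/2.
Then R = B(k−1)f/C = (k**3 - k**2 - k + 4)/(2*k**3 + 7*k**2 + k + 5), so s_k = R(k)·t_k = 3**k*(-k**3 + k**2 + k - 4).
Verify: 3**k*(-2*k**3 - 7*k**2 - k - 5) matches t_k.
s_(n+1) = 3**(n + 1)*(-n**3 - 2*n**2 - 3) and s_(2) = -54, so S(n) = -3*3**n*n**3 - 6*3**n*n**2 - 9*3**n + 54.

S(n) = - 3 \cdot 3^{n} n^{3} - 6 \cdot 3^{n} n^{2} - 9 \cdot 3^{n} + 54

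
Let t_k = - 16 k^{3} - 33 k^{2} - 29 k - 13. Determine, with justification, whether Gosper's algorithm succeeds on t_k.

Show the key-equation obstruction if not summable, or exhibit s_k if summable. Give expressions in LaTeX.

Compute t_(k+1)/t_k: get (16*k**3 + 81*k**2 + 143*k + 91)/(16*k**3 + 33*k**2 + 29*k + 13).
Normal form (A,B,C) = (1, 1, k**3 + 33*k**2/16 + 29*k/16 + 13/16).
Solve (1)·f(k+1) − (1)·f(k) = k**3 + 33*k**2/16 + 29*k/16 + 13/16.
d = 4 from the (0,0,3) case.
Coefficient equations give f(k) = k*(4*k**3 + 3*k**2 + 2*k + 4)/16.
Certificate R = B(k−1)f/C = k*(4*k**3 + 3*k**2 + 2*k + 4)/(16*k**3 + 33*k**2 + 29*k + 13) gives s_k = k*(-4*k**3 - 3*k**2 - 2*k - 4).
Check: Δs_k = -16*k**3 - 33*k**2 - 29*k - 13. ✓

Yes. s_k = k \left(- 4 k^{3} - 3 k^{2} - 2 k - 4\right).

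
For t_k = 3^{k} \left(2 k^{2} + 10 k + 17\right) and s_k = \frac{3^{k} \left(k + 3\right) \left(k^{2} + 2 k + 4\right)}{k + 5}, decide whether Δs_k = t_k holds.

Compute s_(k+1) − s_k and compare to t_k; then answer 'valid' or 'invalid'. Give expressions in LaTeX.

Invalid: residual \frac{3^{k} \left(- 4 k^{3} - 38 k^{2} - 130 k - 162\right)}{k^{2} + 11 k + 30} ≠ 0.

s_(k+1) = 3**(k + 1)*(k + 4)*(2*k + (k + 1)**2 + 6)/(k + 6)
s_(k+1) − s_k = 3**k*(2*k**4 + 28*k**3 + 149*k**2 + 357*k + 348)/(k**2 + 11*k + 30)
(s_(k+1) − s_k) − t_k = 3**k*(-4*k**3 - 38*k**2 - 130*k - 162)/(k**2 + 11*k + 30)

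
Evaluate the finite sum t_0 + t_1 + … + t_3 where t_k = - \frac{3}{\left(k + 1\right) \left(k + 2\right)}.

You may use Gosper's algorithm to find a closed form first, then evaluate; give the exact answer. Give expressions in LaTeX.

Σ = -12/5

Step 1: r(k) = (k + 1)/(k + 3).
Gosper form: A/B · C(k+1)/C(k) with A=k + 1, B=k + 3, C=1.
Key eq: (k + 1)·f(k+1) = (k + 2)·f(k) + (1).
Degrees (1,1,0) ⇒ d ≤ 1.
Solve for f: f(k) = k (degree 1 ≤ 1).
So s_k = (B(k−1)f/C)·t_k = (k*(k + 2))·t_k = -3*k/(k + 1).
s_(k+1) − s_k = -3/(k**2 + 3*k + 2) = t_k.
Telescoping: Σ = s_(4) − s_(0) = -12/5 − (0) = -12/5.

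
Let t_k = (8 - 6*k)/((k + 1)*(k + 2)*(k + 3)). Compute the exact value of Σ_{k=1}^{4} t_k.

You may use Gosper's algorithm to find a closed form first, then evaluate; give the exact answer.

Σ = -1/7

The ratio is (k + 1)*(3*k - 1)/((k + 4)*(3*k - 4)).
A = k + 1, B = k + 4, C = k - 4/3.
f must satisfy (k + 1)·f(k+1) − (k + 3)·f(k) = k - 4/3.
From deg A=1, deg B=1, deg C=1: d=2.
Solve for f: f(k) = -k*(k + 15)/12 (degree 2 ≤ 2).
Certificate R = B(k−1)f/C = -k*(k + 3)*(k + 15)/(4*(3*k - 4)) gives s_k = k*(k + 15)/(2*(k + 1)*(k + 2)).
Δs = 2*(4 - 3*k)/(k**3 + 6*k**2 + 11*k + 6), as required.
Σ_(k=1)^(4) t_k = s_(5) − s_(1) = 25/21 − (4/3) = -1/7.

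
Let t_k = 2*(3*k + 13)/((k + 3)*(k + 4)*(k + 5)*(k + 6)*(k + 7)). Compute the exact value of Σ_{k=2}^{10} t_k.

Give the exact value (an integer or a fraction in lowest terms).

Σ = 9/1360

Compute t_(k+1)/t_k: get (k + 3)*(3*k + 16)/((k + 8)*(3*k + 13)).
So A=k + 3 and B=k + 8, with C=k + 13/3.
Key eq: (k + 3)·f(k+1) = (k + 7)·f(k) + (k + 13/3).
Degrees (1,1,1) ⇒ d ≤ 4.
Match coefficients ⇒ f(k) = k*(k + 4)*(k**2 + 14*k + 63)/270.
So s_k = (B(k−1)f/C)·t_k = (k*(k + 4)*(k + 7)*(k**2 + 14*k + 63)/(90*(3*k + 13)))·t_k = k*(k**2 + 14*k + 63)/(45*(k**3 + 14*k**2 + 63*k + 90)).
Check: Δs_k = 2*(3*k + 13)/(k**5 + 25*k**4 + 245*k**3 + 1175*k**2 + 2754*k + 2520). ✓
Evaluate s at k=11 and k=2: 1859/85680 and 19/1260; difference 9/1360.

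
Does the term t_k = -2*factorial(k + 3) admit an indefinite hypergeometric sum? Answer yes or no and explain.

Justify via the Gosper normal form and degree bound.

t_(k+1)/t_k = k + 4.
Normal form (A,B,C) = (k + 4, 1, 1).
Key eq: (k + 4)·f(k+1) = (1)·f(k) + (1).
Bound: deg f ≤ -1.
deg f ≤ -1 is impossible — no certificate.

No — negative degree bound, so no certificate f.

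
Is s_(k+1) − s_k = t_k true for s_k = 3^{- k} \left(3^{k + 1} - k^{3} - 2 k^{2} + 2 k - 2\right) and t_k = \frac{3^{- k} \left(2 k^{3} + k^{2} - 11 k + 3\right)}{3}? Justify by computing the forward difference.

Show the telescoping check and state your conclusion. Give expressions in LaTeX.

s_(k+1) = (9*3**k - k**3 - 5*k**2 - 5*k - 3)/(3*3**k)
s_(k+1) − s_k = (2*k**3 + k**2 - 11*k + 3)/(3*3**k)
(s_(k+1) − s_k) − t_k = 0

Valid — Δs_k = t_k.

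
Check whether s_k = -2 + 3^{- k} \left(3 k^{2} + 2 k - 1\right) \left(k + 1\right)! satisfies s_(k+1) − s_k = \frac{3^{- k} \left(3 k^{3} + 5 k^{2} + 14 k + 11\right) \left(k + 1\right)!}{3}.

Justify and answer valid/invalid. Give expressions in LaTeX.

s_(k+1) = 3**(-k - 1)*(2*k + 3*(k + 1)**2 + 1)*factorial(k + 2) - 2
s_(k+1) − s_k = (3*k**3 + 5*k**2 + 14*k + 11)*factorial(k + 1)/(3*3**k)
(s_(k+1) − s_k) − t_k = 0

Valid — Δs_k = t_k.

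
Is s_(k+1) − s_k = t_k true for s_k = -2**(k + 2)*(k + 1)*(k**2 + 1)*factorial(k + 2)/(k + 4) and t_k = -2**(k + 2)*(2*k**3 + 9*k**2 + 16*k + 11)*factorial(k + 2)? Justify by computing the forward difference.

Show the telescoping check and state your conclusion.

s_(k+1) = -2**(k + 3)*(k + 2)*(k**2 + 2*k + 2)*factorial(k + 3)/(k + 5)
s_(k+1) − s_k = -2**(k + 2)*(2*k**5 + 21*k**4 + 86*k**3 + 182*k**2 + 194*k + 91)*factorial(k + 2)/((k + 4)*(k + 5))
(s_(k+1) − s_k) − t_k = 12*2**k*(2*k**4 + 17*k**3 + 51*k**2 + 75*k + 43)*factorial(k + 2)/((k + 4)*(k + 5))

Invalid: residual 12*2**k*(2*k**4 + 17*k**3 + 51*k**2 + 75*k + 43)*factorial(k + 2)/((k + 4)*(k + 5)) ≠ 0.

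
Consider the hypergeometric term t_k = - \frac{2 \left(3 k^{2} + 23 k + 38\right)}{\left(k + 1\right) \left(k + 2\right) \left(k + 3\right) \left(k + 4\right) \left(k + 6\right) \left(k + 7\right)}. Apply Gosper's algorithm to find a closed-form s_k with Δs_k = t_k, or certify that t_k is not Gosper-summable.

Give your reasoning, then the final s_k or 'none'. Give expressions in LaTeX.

s_k = \frac{k \left(- k^{2} - 10 k - 27\right)}{9 \left(k^{3} + 10 k^{2} + 27 k + 18\right)}

Compute t_(k+1)/t_k: get (k + 1)*(k + 6)*(23*k + 3*(k + 1)**2 + 61)/((k + 5)*(k + 8)*(3*k**2 + 23*k + 38)).
Factor: A=k + 1; B=k + 8; C=k**3 + 38*k**2/3 + 51*k + 190/3.
Key eq: (k + 1)·f(k+1) = (k + 7)·f(k) + (k**3 + 38*k**2/3 + 51*k + 190/3).
From deg A=1, deg B=1, deg C=3: d=6.
Coefficient equations give f(k) = k*(k + 2)*(k + 4)*(k + 5)*(k**2 + 10*k + 27)/54.
Then R = B(k−1)f/C = k*(k + 2)*(k + 4)*(k + 7)*(k**2 + 10*k + 27)/(18*(3*k**2 + 23*k + 38)), so s_k = R(k)·t_k = k*(-k**2 - 10*k - 27)/(9*(k**3 + 10*k**2 + 27*k + 18)).
s_(k+1) − s_k = 2*(-3*k**2 - 23*k - 38)/(k**6 + 23*k**5 + 207*k**4 + 925*k**3 + 2144*k**2 + 2412*k + 1008) = t_k.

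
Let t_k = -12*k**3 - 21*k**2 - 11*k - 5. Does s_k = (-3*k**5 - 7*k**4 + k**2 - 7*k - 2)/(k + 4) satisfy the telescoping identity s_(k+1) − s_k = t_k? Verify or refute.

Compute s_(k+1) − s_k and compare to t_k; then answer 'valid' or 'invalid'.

s_(k+1) = (-7*k - 3*(k + 1)**5 - 7*(k + 1)**4 + (k + 1)**2 - 9)/(k + 5)
s_(k+1) − s_k = (-12*k**5 - 111*k**4 - 304*k**3 - 330*k**2 - 173*k - 62)/(k**2 + 9*k + 20)
(s_(k+1) − s_k) − t_k = 2*(9*k**4 + 68*k**3 + 97*k**2 + 46*k + 19)/(k**2 + 9*k + 20)

Invalid: residual 2*(9*k**4 + 68*k**3 + 97*k**2 + 46*k + 19)/(k**2 + 9*k + 20) ≠ 0.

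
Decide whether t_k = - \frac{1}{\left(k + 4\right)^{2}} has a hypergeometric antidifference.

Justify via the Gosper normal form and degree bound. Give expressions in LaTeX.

t_(k+1)/t_k = (k + 4)**2/(k + 5)**2.
A = k**2 + 8*k + 16, B = k**2 + 10*k + 25, C = 1.
Need (k**2 + 8*k + 16)·f(k+1) − (k**2 + 8*k + 16)·f(k) = 1.
d = 0 from the (2,2,0) case.
Write f(k) = c0. Then LHS − RHS = -1, requiring -1 = 0: contradictory. No certificate.

No — the linear system for f has no solution.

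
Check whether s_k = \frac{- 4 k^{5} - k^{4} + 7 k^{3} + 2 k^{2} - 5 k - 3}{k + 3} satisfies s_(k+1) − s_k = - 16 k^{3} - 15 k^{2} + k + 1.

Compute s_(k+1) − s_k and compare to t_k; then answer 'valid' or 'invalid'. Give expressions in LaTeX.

s_(k+1) = (-4*k**5 - 21*k**4 - 37*k**3 - 23*k**2 - 4*k - 4)/(k + 4)
s_(k+1) − s_k = k*(-16*k**4 - 103*k**3 - 164*k**2 - 76*k + 7)/(k**2 + 7*k + 12)
(s_(k+1) − s_k) − t_k = 12*(2*k**4 + 11*k**3 + 8*k**2 - k - 1)/(k**2 + 7*k + 12)

Invalid: residual \frac{12 \left(2 k^{4} + 11 k^{3} + 8 k^{2} - k - 1\right)}{k^{2} + 7 k + 12} ≠ 0.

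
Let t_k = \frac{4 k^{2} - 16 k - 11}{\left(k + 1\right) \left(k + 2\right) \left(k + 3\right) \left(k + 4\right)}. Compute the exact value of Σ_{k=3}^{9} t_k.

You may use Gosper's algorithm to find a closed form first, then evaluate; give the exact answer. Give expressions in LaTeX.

Σ = 7/1320

Ratio r(k) = (k + 1)*(16*k - 4*(k + 1)**2 + 27)/((k + 5)*(-4*k**2 + 16*k + 11)).
Take A(k)=k + 1, B(k)=k + 5, C(k)=k**2 - 4*k - 11/4.
Solve (k + 1)·f(k+1) − (k + 4)·f(k) = k**2 - 4*k - 11/4.
Degrees (1,1,2) ⇒ d ≤ 3.
Solving with deg f ≤ 3: f(k) = -k*(k**2 + 14*k + 7)/8.
Get s_k = R·t_k = k*(-k**2 - 14*k - 7)/(2*(k + 1)*(k + 2)*(k + 3)) with R(k) = B(k−1)f(k)/C(k) = -k*(k + 4)*(k**2 + 14*k + 7)/(2*(4*k**2 - 16*k - 11)).
Δs = (4*k**2 - 16*k - 11)/(k**4 + 10*k**3 + 35*k**2 + 50*k + 24), as required.
Σ_(k=3)^(9) t_k = s_(10) − s_(3) = -95/132 − (-29/40) = 7/1320.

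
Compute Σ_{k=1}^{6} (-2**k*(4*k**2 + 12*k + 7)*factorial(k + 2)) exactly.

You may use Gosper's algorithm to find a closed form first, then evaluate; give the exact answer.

Compute t_(k+1)/t_k: get 2*(4*k**3 + 32*k**2 + 83*k + 69)/(4*k**2 + 12*k + 7).
So A=2*k + 6 and B=1, with C=k**2 + 3*k + 7/4.
Solve (2*k + 6)·f(k+1) − (1)·f(k) = k**2 + 3*k + 7/4.
deg f ≤ 1 (via 1,0,2).
Match coefficients ⇒ f(k) = (2*k - 1)/4.
Then R = B(k−1)f/C = (2*k - 1)/(4*k**2 + 12*k + 7), so s_k = R(k)·t_k = -2**k*(2*k - 1)*factorial(k + 2).
Check: Δs_k = -2**k*(4*k**2 + 12*k + 7)*factorial(k + 2). ✓
Telescoping: Σ = s_(7) − s_(1) = -603832320 − (-12) = -603832308.

Σ = -603832308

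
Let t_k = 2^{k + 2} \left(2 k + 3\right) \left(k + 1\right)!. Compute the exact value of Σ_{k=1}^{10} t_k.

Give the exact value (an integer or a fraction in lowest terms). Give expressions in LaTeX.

Σ = 3923981107184

Compute t_(k+1)/t_k: get 2*(k + 2)*(2*k + 5)/(2*k + 3).
Gosper form: A/B · C(k+1)/C(k) with A=2*k + 4, B=1, C=k + 3/2.
Need (2*k + 4)·f(k+1) − (1)·f(k) = k + 3/2.
d = 0 from the (1,0,1) case.
Match coefficients ⇒ f(k) = 1/2.
So s_k = (B(k−1)f/C)·t_k = (1/(2*k + 3))·t_k = 2**(k + 2)*factorial(k + 1).
Δs = 2**(k + 2)*(2*k + 3)*factorial(k + 1), as required.
Evaluate s at k=11 and k=1: 3923981107200 and 16; difference 3923981107184.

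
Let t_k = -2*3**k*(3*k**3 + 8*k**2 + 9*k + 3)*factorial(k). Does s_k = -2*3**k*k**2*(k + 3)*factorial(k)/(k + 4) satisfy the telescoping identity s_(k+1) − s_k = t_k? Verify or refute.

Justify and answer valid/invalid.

s_(k+1) = -6*3**k*(k + 1)**2*(k + 4)*factorial(k + 1)/(k + 5)
s_(k+1) − s_k = -2*3**k*(3*k**5 + 32*k**4 + 121*k**3 + 204*k**2 + 168*k + 48)*factorial(k)/((k + 4)*(k + 5))
(s_(k+1) − s_k) − t_k = 2*3**k*(3*k**4 + 20*k**3 + 40*k**2 + 39*k + 12)*factorial(k)/((k + 4)*(k + 5))

Invalid: residual 2*3**k*(3*k**4 + 20*k**3 + 40*k**2 + 39*k + 12)*factorial(k)/((k + 4)*(k + 5)) ≠ 0.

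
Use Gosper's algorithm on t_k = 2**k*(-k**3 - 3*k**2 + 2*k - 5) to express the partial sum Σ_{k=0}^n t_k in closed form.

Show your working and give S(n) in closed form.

Step 1: r(k) = 2*(k**3 + 6*k**2 + 7*k + 7)/(k**3 + 3*k**2 - 2*k + 5).
A = 2, B = 1, C = k**3 + 3*k**2 - 2*k + 5.
Key eq: (2)·f(k+1) = (1)·f(k) + (k**3 + 3*k**2 - 2*k + 5).
d = 3 from the (0,0,3) case.
Coefficient equations give f(k) = k**3 - 3*k**2 + 4*k + 1.
Get s_k = R·t_k = 2**k*(-k**3 + 3*k**2 - 4*k - 1) with R(k) = B(k−1)f(k)/C(k) = (k**3 - 3*k**2 + 4*k + 1)/(k**3 + 3*k**2 - 2*k + 5).
Check: Δs_k = 2**k*(-k**3 - 3*k**2 + 2*k - 5). ✓
Evaluate: s_(n+1) = 2**(n + 1)*(-n**3 - n - 3); subtract s_(0) = -1 ⇒ S(n) = -2*2**n*n**3 - 2*2**n*n - 6*2**n + 1.

S(n) = -2*2**n*n**3 - 2*2**n*n - 6*2**n + 1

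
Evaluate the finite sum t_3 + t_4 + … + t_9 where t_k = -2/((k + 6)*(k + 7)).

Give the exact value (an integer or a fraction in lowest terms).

Σ = -7/72

Step 1: r(k) = (k + 6)/(k + 8).
A = k + 6, B = k + 8, C = 1.
Solve (k + 6)·f(k+1) − (k + 7)·f(k) = 1.
d = 1 from the (1,1,0) case.
Solve for f: f(k) = k/6 (degree 1 ≤ 1).
So s_k = (B(k−1)f/C)·t_k = (k*(k + 7)/6)·t_k = -k/(3*k + 18).
Check: Δs_k = -2/(k**2 + 13*k + 42). ✓
Sum = s_(10) − s_(3); s_(10) = -5/24, s_(3) = -1/9 ⇒ -7/72.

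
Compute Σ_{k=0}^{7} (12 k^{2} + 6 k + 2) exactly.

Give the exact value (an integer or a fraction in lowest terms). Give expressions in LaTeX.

r(k) = (6*k**2 + 15*k + 10)/(6*k**2 + 3*k + 1) after simplifying.
Factor: A=1; B=1; C=k**2 + k/2 + 1/6.
Need (1)·f(k+1) − (1)·f(k) = k**2 + k/2 + 1/6.
Bound: deg f ≤ 3.
A polynomial solution: f(k) = k*(4*k**2 - 3*k + 1)/12.
Get s_k = R·t_k = k*(4*k**2 - 3*k + 1) with R(k) = B(k−1)f(k)/C(k) = k*(4*k**2 - 3*k + 1)/(2*(6*k**2 + 3*k + 1)).
Verify: 12*k**2 + 6*k + 2 matches t_k.
Sum = s_(8) − s_(0); s_(8) = 1864, s_(0) = 0 ⇒ 1864.

Σ = 1864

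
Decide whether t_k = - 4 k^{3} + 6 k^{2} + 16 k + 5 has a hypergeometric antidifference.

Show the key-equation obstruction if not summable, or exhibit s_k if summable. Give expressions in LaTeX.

t_(k+1)/t_k = (4*k**3 + 6*k**2 - 16*k - 23)/(4*k**3 - 6*k**2 - 16*k - 5).
Factor: A=1; B=1; C=k**3 - 3*k**2/2 - 4*k - 5/4.
Set up (1)·f(k+1) − (1)·f(k) − (k**3 - 3*k**2/2 - 4*k - 5/4) = 0.
Degrees (0,0,3) ⇒ d ≤ 4.
Match coefficients ⇒ f(k) = k*(k**3 - 4*k**2 - 4*k + 2)/4.
Certificate R = B(k−1)f/C = k*(k**3 - 4*k**2 - 4*k + 2)/(4*k**3 - 6*k**2 - 16*k - 5) gives s_k = k*(-k**3 + 4*k**2 + 4*k - 2).
Check: Δs_k = -4*k**3 + 6*k**2 + 16*k + 5. ✓

Yes. s_k = k \left(- k^{3} + 4 k^{2} + 4 k - 2\right).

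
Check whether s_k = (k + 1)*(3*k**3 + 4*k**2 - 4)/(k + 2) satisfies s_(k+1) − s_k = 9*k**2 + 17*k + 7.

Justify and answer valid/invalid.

s_(k+1) = (k + 2)*(3*(k + 1)**3 + 4*(k + 1)**2 - 4)/(k + 3)
s_(k+1) − s_k = (9*k**4 + 56*k**3 + 115*k**2 + 96*k + 24)/(k**2 + 5*k + 6)
(s_(k+1) − s_k) − t_k = (-6*k**3 - 31*k**2 - 41*k - 18)/(k**2 + 5*k + 6)

Invalid: residual (-6*k**3 - 31*k**2 - 41*k - 18)/(k**2 + 5*k + 6) ≠ 0.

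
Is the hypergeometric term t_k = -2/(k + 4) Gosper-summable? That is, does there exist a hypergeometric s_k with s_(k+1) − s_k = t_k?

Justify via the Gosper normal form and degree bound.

No. Not Gosper-summable.

t_(k+1)/t_k = (k + 4)/(k + 5).
Normal form (A,B,C) = (k + 4, k + 5, 1).
f must satisfy (k + 4)·f(k+1) − (k + 4)·f(k) = 1.
d = 0 from the (1,1,0) case.
Generic f = c0 gives residual -1; -1 = 0 cannot hold, so t_k is not Gosper-summable.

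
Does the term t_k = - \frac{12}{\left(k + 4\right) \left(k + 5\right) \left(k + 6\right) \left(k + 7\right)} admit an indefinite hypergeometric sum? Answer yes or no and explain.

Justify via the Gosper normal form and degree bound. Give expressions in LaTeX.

Ratio r(k) = (k + 4)/(k + 8).
Gosper form: A/B · C(k+1)/C(k) with A=k + 4, B=k + 8, C=1.
Need (k + 4)·f(k+1) − (k + 7)·f(k) = 1.
Degrees (1,1,0) ⇒ d ≤ 3.
Solving with deg f ≤ 3: f(k) = k*(k**2 + 15*k + 74)/360.
Then R = B(k−1)f/C = k*(k + 7)*(k**2 + 15*k + 74)/360, so s_k = R(k)·t_k = k*(-k**2 - 15*k - 74)/(30*(k + 4)*(k + 5)*(k + 6)).
Δs = -12/(k**4 + 22*k**3 + 179*k**2 + 638*k + 840), as required.

Yes. s_k = \frac{k \left(- k^{2} - 15 k - 74\right)}{30 \left(k + 4\right) \left(k + 5\right) \left(k + 6\right)}.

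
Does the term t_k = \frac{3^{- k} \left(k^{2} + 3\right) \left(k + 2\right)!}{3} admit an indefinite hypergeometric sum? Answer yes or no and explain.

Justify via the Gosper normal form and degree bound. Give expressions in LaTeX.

Yes. s_k = 3^{- k} \left(k - 1\right) \left(k + 2\right)!.

Compute t_(k+1)/t_k: get (k + 3)*((k + 1)**2 + 3)/(3*(k**2 + 3)).
Normal form (A,B,C) = (k/3 + 1, 1, k**2 + 3).
Need (k/3 + 1)·f(k+1) − (1)·f(k) = k**2 + 3.
d = 1 from the (1,0,2) case.
A polynomial solution: f(k) = 3*(k - 1).
Then R = B(k−1)f/C = 3*(k - 1)/(k**2 + 3), so s_k = R(k)·t_k = (k - 1)*factorial(k + 2)/3**k.
Verify: (k**2 + 3)*factorial(k + 2)/(3*3**k) matches t_k.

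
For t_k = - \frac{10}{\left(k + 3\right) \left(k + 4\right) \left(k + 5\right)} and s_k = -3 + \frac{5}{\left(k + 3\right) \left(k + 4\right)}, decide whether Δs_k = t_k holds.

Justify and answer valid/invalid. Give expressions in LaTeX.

valid (s_(k+1) − s_k reduces to t_k)

s_(k+1) = -3 + 5/((k + 4)*(k + 5))
s_(k+1) − s_k = -10/(k**3 + 12*k**2 + 47*k + 60)
(s_(k+1) − s_k) − t_k = 0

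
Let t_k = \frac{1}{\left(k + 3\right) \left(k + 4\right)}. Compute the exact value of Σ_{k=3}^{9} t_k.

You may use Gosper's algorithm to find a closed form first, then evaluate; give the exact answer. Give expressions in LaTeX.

Σ = 7/78

Ratio r(k) = (k + 3)/(k + 5).
Factor: A=k + 3; B=k + 5; C=1.
f must satisfy (k + 3)·f(k+1) − (k + 4)·f(k) = 1.
Bound: deg f ≤ 1.
Solving with deg f ≤ 1: f(k) = k/3.
Then R = B(k−1)f/C = k*(k + 4)/3, so s_k = R(k)·t_k = k/(3*(k + 3)).
Check: Δs_k = 1/(k**2 + 7*k + 12). ✓
Σ_(k=3)^(9) t_k = s_(10) − s_(3) = 10/39 − (1/6) = 7/78.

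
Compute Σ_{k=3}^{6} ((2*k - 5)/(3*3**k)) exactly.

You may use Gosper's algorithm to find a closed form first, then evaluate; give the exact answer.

Σ = 76/2187

Step 1: r(k) = (2*k - 3)/(3*(2*k - 5)).
So A=1/3 and B=1, with C=k - 5/2.
Set up (1/3)·f(k+1) − (1)·f(k) − (k - 5/2) = 0.
deg f ≤ 1 (via 0,0,1).
Match coefficients ⇒ f(k) = -3*(k - 2)/2.
R(k) = B(k−1)·f(k)/C(k) = -3*(k - 2)/(2*k - 5); s_k = R·t_k = (2 - k)/3**k.
Verify: (2*k - 5)/(3*3**k) matches t_k.
Sum = s_(7) − s_(3); s_(7) = -5/2187, s_(3) = -1/27 ⇒ 76/2187.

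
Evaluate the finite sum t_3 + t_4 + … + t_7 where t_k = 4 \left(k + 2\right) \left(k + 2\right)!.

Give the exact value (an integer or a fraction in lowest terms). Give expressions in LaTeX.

r(k) = (k + 3)**2/(k + 2) after simplifying.
A = k + 3, B = 1, C = k + 2.
f must satisfy (k + 3)·f(k+1) − (1)·f(k) = k + 2.
deg f ≤ 0 (via 1,0,1).
Solving with deg f ≤ 0: f(k) = 1.
Certificate R = B(k−1)f/C = 1/(k + 2) gives s_k = 4*factorial(k + 2).
Δs = 4*(k + 2)*factorial(k + 2), as required.
Telescoping: Σ = s_(8) − s_(3) = 14515200 − (480) = 14514720.

Σ = 14514720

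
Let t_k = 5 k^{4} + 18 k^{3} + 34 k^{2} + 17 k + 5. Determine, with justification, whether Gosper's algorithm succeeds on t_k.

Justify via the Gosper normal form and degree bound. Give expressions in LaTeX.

Yes. s_k = k \left(k^{4} + 2 k^{3} + 4 k^{2} - 4 k + 2\right).

The ratio is (5*k**4 + 38*k**3 + 118*k**2 + 159*k + 79)/(5*k**4 + 18*k**3 + 34*k**2 + 17*k + 5).
Normal form (A,B,C) = (1, 1, k**4 + 18*k**3/5 + 34*k**2/5 + 17*k/5 + 1).
Need (1)·f(k+1) − (1)·f(k) = k**4 + 18*k**3/5 + 34*k**2/5 + 17*k/5 + 1.
deg f ≤ 5 (via 0,0,4).
A polynomial solution: f(k) = k*(k**4 + 2*k**3 + 4*k**2 - 4*k + 2)/5.
Then R = B(k−1)f/C = k*(k**4 + 2*k**3 + 4*k**2 - 4*k + 2)/(5*k**4 + 18*k**3 + 34*k**2 + 17*k + 5), so s_k = R(k)·t_k = k*(k**4 + 2*k**3 + 4*k**2 - 4*k + 2).
s_(k+1) − s_k = 5*k**4 + 18*k**3 + 34*k**2 + 17*k + 5 = t_k.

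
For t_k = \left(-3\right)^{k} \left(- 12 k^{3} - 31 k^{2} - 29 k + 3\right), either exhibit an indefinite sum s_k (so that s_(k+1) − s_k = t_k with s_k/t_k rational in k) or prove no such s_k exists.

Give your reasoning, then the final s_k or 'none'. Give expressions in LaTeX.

Step 1: r(k) = 3*(-12*k**3 - 67*k**2 - 127*k - 69)/(12*k**3 + 31*k**2 + 29*k - 3).
Factor: A=-3; B=1; C=k**3 + 31*k**2/12 + 29*k/12 - 1/4.
Key eq: (-3)·f(k+1) = (1)·f(k) + (k**3 + 31*k**2/12 + 29*k/12 - 1/4).
Bound: deg f ≤ 3.
Solving with deg f ≤ 3: f(k) = -(k - 1)*(3*k**2 + 4*k + 3)/12.
R(k) = B(k−1)·f(k)/C(k) = -(k - 1)*(3*k**2 + 4*k + 3)/(12*k**3 + 31*k**2 + 29*k - 3); s_k = R·t_k = (-3)**k*(3*k**3 + k**2 - k - 3).
Δs = (-3)**k*(-12*k**3 - 31*k**2 - 29*k + 3), as required.

s_k = \left(-3\right)^{k} \left(3 k^{3} + k^{2} - k - 3\right)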